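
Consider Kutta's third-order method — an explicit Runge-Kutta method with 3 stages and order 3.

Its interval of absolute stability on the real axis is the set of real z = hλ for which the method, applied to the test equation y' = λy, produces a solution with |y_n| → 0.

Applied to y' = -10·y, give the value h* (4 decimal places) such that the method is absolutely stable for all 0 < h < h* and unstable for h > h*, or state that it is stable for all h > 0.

(-2.5127,0); λ=-10 ⇒ h* = 0.2513.

On y'=λy, z=hλ:
  order 3, 3-stage ⇒ R(z)=1+z+z^2/2+z^3/6
  (e.g. R(-1.77)=-0.12776, |R|=0.12776)

Find x<0 with |R(x)|<1.
x=-1.77: |R|=0.1278
|R(-2.15)|=0.4951 |R(-1.2)|=0.2320 |R(-0.9)|=0.3835
Bisect:
  x_lo=-3.1873 |R|=2.5043  x_hi=-0.3606 |R|=0.6966
  mid=-1.77395 |R|=0.13091 →hi
  mid=-2.48061 |R|=0.94794 →hi
  mid=-2.83394 |R|=1.61167 →lo
  mid=-2.65728 |R|=1.25394 →lo
  mid=-2.56894 |R|=1.09482 →lo
  mid=-2.52478 |R|=1.01989 →lo
  mid=-2.50269 |R|=0.98355 →hi
  ...
  [-2.51287,-2.51270] ⇒ x*=-2.5127
Interval (-2.5127, 0).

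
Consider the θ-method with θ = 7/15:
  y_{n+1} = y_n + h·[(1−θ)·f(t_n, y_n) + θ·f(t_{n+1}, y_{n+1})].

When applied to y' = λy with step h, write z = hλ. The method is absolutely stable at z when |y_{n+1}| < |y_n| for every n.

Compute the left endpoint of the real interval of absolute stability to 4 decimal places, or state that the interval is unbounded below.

Test eqn y'=λy, z=hλ:
  y_{n+1} = y_n + z·[8/15·y_n + 7/15·y_{n+1}] ⇒ (1 − 7/15z)y_{n+1} = (1 + 8/15z)y_n
  ⇒ R(z) = (1 + 8/15z)/(1 − 7/15z).

Solve |R(x)|<1 on ℝ⁻.
x=-1.72: |R|=0.0459
R=−1: 1+8/15x = −1+7/15x ⇒ -1/15x=2 ⇒ x=2/(-1/15)=-30.0000
Confirm numerically:
  x=-28.291: |R|=0.99198 <1
  x=-27.922: |R|=0.99013 <1
  x=-19.524: |R|=0.93093 <1
  x=-14.177: |R|=0.86149 <1
  x=-30.151: |R|=1.00067 >1
  x=-30.119: |R|=1.00053 >1
Interval (-30.0000, 0).

left endpoint -30.0000.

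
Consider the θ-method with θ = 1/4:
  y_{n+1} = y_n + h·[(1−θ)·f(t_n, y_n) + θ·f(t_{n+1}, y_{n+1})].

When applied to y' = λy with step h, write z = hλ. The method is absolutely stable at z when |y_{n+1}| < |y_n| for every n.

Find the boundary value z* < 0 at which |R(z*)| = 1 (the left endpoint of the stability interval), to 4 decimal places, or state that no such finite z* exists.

On y'=λy, z=hλ:
  y_{n+1} = y_n + z·[3/4·y_n + 1/4·y_{n+1}] ⇒ (1 − 1/4z)y_{n+1} = (1 + 3/4z)y_n
  ⇒ R(z) = (1 + 3/4z)/(1 − 1/4z).

Solve |R(x)|<1 on ℝ⁻.
x=-1.35: |R|=0.0093
R=−1: 1+3/4x = −1+1/4x ⇒ -1/2x=2 ⇒ x=2/(-1/2)=-4.0000
Confirm numerically:
  x=-3.584: |R|=0.89030 <1
  x=-2.404: |R|=0.50156 <1
  x=-2.384: |R|=0.49373 <1
  x=-4.571: |R|=1.13324 >1
  x=-4.368: |R|=1.08795 >1
  x=-4.157: |R|=1.03849 >1
So |R|<1 on (-4.0000, 0).

z* = -4.0000.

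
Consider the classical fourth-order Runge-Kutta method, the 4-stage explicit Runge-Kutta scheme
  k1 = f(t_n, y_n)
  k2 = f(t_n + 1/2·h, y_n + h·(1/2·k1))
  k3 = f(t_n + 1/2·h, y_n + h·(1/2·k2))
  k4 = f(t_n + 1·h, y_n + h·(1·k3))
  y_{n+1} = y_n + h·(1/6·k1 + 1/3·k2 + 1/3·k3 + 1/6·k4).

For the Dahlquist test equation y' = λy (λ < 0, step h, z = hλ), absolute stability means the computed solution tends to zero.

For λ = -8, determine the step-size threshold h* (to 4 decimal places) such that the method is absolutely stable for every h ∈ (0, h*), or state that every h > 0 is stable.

(-2.7853,0); λ=-8 ⇒ h* = 0.3482.

Test eqn y'=λy, z=hλ:
  order 4, 4-stage ⇒ R(z)=1+z+z^2/2+z^3/6+z^4/24
  (e.g. R(-0.87)=0.42257, |R|=0.42257)

Need |R(x)|<1, x<0.
x=-0.87: |R|=0.4226
|R(-2.42)|=0.5752 |R(-1.69)|=0.2735 |R(-1.59)|=0.2704
Bisect:
  x_lo=-3.3168 |R|=2.1452  x_hi=-0.3119 |R|=0.7321
  mid=-1.81437 |R|=0.28767 →hi
  mid=-2.56560 |R|=0.71624 →hi
  mid=-2.94122 |R|=1.26168 →lo
  mid=-2.75341 |R|=0.95298 →hi
  mid=-2.84731 |R|=1.09760 →lo
  mid=-2.80036 |R|=1.02295 →lo
  mid=-2.77688 |R|=0.98740 →hi
  ...
  [-2.78532,-2.78514] ⇒ x*=-2.7853
Stable set (-2.7853, 0).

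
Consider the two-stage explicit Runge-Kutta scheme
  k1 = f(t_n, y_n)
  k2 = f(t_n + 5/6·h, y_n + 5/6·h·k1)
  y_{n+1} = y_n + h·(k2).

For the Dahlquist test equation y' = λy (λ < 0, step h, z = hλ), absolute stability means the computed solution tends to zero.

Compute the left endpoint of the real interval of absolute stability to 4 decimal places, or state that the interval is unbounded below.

left endpoint -1.2000.

With y'=λy (z=hλ):
  k1=λy_n ⇒ h·k1=z·y_n;  k2=λ(1+5/6z)y_n ⇒ h·k2=z(1+5/6z)y_n
  y_{n+1}/y_n = 1 + z(1+5/6z) = 1 + z + 5/6z²
  Hence R(z) = 1 + z + 5/6z².

Need |R(x)|<1, x<0.
x=-1.25: |R|=1.0521
R=1: x+5/6x²=0 ⇒ x=−6/5=-1.2000; min R=1−1/(4·5/6)=0.7000>−1
Confirm numerically:
  x=-0.869: |R|=0.76030 <1
  x=-0.836: |R|=0.74641 <1
  x=-0.590: |R|=0.70008 <1
  x=-0.568: |R|=0.70085 <1
  x=-1.721: |R|=1.74720 >1
  x=-1.626: |R|=1.57723 >1
  x=-1.224: |R|=1.02448 >1
Interval (-1.2000, 0).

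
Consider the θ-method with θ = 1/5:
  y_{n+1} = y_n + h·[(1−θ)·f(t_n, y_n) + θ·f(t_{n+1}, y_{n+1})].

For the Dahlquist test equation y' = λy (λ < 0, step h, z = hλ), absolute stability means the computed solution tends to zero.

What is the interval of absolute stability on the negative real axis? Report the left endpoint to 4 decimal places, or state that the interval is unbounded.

With y'=λy (z=hλ):
  y_{n+1} = y_n + z·[4/5·y_n + 1/5·y_{n+1}] ⇒ (1 − 1/5z)y_{n+1} = (1 + 4/5z)y_n
  Hence R(z) = (1 + 4/5z)/(1 − 1/5z).

Need |R(x)|<1, x<0.
x=-1.26: |R|=0.0064
R=−1: 1+4/5x = −1+1/5x ⇒ -3/5x=2 ⇒ x=2/(-3/5)=-3.3333
Confirm numerically:
  x=-2.874: |R|=0.82499 <1
  x=-2.658: |R|=0.73544 <1
  x=-2.120: |R|=0.48876 <1
  x=-3.858: |R|=1.17769 >1
  x=-3.574: |R|=1.08421 >1
  x=-3.547: |R|=1.07500 >1
Interval (-3.3333, 0).

(-3.3333, 0).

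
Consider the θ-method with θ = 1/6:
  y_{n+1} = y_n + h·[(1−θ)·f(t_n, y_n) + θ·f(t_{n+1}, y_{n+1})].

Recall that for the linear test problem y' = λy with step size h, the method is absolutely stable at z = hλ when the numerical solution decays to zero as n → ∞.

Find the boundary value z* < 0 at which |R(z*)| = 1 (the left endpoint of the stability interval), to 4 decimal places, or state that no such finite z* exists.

On y'=λy, z=hλ:
  y_{n+1} = y_n + z·[5/6·y_n + 1/6·y_{n+1}] ⇒ (1 − 1/6z)y_{n+1} = (1 + 5/6z)y_n
  R(z) = (1 + 5/6z)/(1 − 1/6z).

Need |R(x)|<1, x<0.
x=-0.48: |R|=0.5556
R=−1: 1+5/6x = −1+1/6x ⇒ -2/3x=2 ⇒ x=2/(-2/3)=-3.0000
Confirm numerically:
  x=-2.246: |R|=0.63425 <1
  x=-1.776: |R|=0.37037 <1
  x=-1.314: |R|=0.07793 <1
  x=-3.550: |R|=1.23037 >1
  x=-3.334: |R|=1.14313 >1
  x=-3.316: |R|=1.13568 >1
So |R|<1 on (-3.0000, 0).

z* = -3.0000.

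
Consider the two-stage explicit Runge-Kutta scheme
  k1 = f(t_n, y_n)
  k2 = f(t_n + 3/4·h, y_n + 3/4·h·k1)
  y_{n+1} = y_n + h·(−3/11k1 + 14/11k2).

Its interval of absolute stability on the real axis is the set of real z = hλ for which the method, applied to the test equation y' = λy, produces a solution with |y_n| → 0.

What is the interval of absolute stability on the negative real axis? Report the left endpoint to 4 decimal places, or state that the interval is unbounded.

With y'=λy (z=hλ):
  k1=λy_n ⇒ h·k1=z·y_n;  k2=λ(1+3/4z)y_n ⇒ h·k2=z(1+3/4z)y_n
  y_{n+1}/y_n = 1 − 3/11z + 14/11z(1+3/4z) = 1 + z + 21/22z²
  R(z) = 1 + z + 21/22z².

Need |R(x)|<1, x<0.
x=-0.93: |R|=0.8956
R=1: x+21/22x²=0 ⇒ x=−22/21=-1.0476; min R=1−1/(4·21/22)=0.7381>−1
Confirm numerically:
  x=-0.782: |R|=0.80173 <1
  x=-0.501: |R|=0.73859 <1
  x=-0.453: |R|=0.74288 <1
  x=-1.644: |R|=1.93588 >1
  x=-1.457: |R|=1.56936 >1
Stable set (-1.0476, 0).

(-1.0476, 0).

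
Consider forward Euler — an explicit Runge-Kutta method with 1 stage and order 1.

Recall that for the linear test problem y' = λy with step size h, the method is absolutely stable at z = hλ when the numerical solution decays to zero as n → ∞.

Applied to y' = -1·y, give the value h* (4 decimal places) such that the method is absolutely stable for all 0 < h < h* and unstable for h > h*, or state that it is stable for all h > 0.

Set f=λy, z=hλ:
  order 1, 1-stage ⇒ R(z)=1+z
  (e.g. R(-1.64)=-0.64000, |R|=0.64000)

Need |R(x)|<1, x<0.
x=-1.64: |R|=0.6400
|R(-1.48)|=0.4800 |R(-1.39)|=0.3900 |R(-0.61)|=0.3900
Bisect:
  x_lo=-2.8940 |R|=1.8940  x_hi=-0.0709 |R|=0.9291
  mid=-1.48244 |R|=0.48244 →hi
  mid=-2.18820 |R|=1.18820 →lo
  mid=-1.83532 |R|=0.83532 →hi
  mid=-2.01176 |R|=1.01176 →lo
  mid=-1.92354 |R|=0.92354 →hi
  mid=-1.96765 |R|=0.96765 →hi
  mid=-1.98970 |R|=0.98970 →hi
  mid=-2.00073 |R|=1.00073 →lo
  mid=-1.99522 |R|=0.99522 →hi
  mid=-1.99797 |R|=0.99797 →hi
  ...
  [-2.00004,-1.99987] ⇒ x*=-2.0000
So |R|<1 on (-2.0000, 0).

(-2.0000,0); λ=-1 ⇒ h* = 2.0000.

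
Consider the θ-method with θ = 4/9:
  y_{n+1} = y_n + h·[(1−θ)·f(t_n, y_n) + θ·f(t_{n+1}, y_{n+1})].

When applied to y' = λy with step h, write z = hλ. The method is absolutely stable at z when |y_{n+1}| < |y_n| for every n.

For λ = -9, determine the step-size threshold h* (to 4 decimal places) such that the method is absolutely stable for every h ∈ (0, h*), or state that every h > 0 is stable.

Set f=λy, z=hλ:
  y_{n+1} = y_n + z·[5/9·y_n + 4/9·y_{n+1}] ⇒ (1 − 4/9z)y_{n+1} = (1 + 5/9z)y_n
  so R(z) = (1 + 5/9z)/(1 − 4/9z).

Need |R(x)|<1, x<0.
x=-1.04: |R|=0.2888
R=−1: 1+5/9x = −1+4/9x ⇒ -1/9x=2 ⇒ x=2/(-1/9)=-18.0000
Confirm numerically:
  x=-15.768: |R|=0.96903 <1
  x=-14.172: |R|=0.94172 <1
  x=-10.768: |R|=0.86112 <1
  x=-18.517: |R|=1.00622 >1
  x=-18.507: |R|=1.00611 >1
  x=-18.292: |R|=1.00355 >1
Interval (-18.0000, 0).

(-18.0000,0); λ=-9 ⇒ h* = (18)/9 = 2.0000.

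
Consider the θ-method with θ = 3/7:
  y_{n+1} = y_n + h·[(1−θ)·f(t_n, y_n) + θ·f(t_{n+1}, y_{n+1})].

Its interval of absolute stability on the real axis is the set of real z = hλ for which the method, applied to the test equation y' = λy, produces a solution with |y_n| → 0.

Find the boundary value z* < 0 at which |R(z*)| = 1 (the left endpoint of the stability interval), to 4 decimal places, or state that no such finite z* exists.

left endpoint -14.0000.

Set f=λy, z=hλ:
  y_{n+1} = y_n + z·[4/7·y_n + 3/7·y_{n+1}] ⇒ (1 − 3/7z)y_{n+1} = (1 + 4/7z)y_n
  so R(z) = (1 + 4/7z)/(1 − 3/7z).

Need |R(x)|<1, x<0.
x=-0.95: |R|=0.3249
R=−1: 1+4/7x = −1+3/7x ⇒ -1/7x=2 ⇒ x=2/(-1/7)=-14.0000
Confirm numerically:
  x=-12.263: |R|=0.96033 <1
  x=-10.122: |R|=0.89622 <1
  x=-7.901: |R|=0.80135 <1
  x=-7.881: |R|=0.80031 <1
  x=-14.205: |R|=1.00413 >1
  x=-14.172: |R|=1.00347 >1
Stable set (-14.0000, 0).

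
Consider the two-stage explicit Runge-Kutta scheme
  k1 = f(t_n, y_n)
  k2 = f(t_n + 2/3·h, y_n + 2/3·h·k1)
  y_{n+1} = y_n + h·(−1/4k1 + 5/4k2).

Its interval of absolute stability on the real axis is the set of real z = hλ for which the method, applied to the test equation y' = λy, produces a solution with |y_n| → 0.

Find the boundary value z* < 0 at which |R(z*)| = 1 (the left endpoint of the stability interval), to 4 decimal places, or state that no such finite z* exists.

left endpoint -1.2000.

Set f=λy, z=hλ:
  k1=λy_n ⇒ h·k1=z·y_n;  k2=λ(1+2/3z)y_n ⇒ h·k2=z(1+2/3z)y_n
  y_{n+1}/y_n = 1 − 1/4z + 5/4z(1+2/3z) = 1 + z + 5/6z²
  ⇒ R(z) = 1 + z + 5/6z².

Solve |R(x)|<1 on ℝ⁻.
x=-0.37: |R|=0.7441
R=1: x+5/6x²=0 ⇒ x=−6/5=-1.2000; min R=1−1/(4·5/6)=0.7000>−1
Confirm numerically:
  x=-0.933: |R|=0.79241 <1
  x=-0.907: |R|=0.77854 <1
  x=-0.904: |R|=0.77701 <1
  x=-1.700: |R|=1.70833 >1
  x=-1.558: |R|=1.46480 >1
Stable set (-1.2000, 0).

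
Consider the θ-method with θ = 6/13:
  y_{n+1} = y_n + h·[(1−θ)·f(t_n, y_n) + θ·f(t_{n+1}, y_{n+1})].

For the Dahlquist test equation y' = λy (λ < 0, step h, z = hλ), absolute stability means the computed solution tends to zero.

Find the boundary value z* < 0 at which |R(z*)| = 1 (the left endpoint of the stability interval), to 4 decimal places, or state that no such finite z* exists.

left endpoint -26.0000.

With y'=λy (z=hλ):
  y_{n+1} = y_n + z·[7/13·y_n + 6/13·y_{n+1}] ⇒ (1 − 6/13z)y_{n+1} = (1 + 7/13z)y_n
  Hence R(z) = (1 + 7/13z)/(1 − 6/13z).

Find x<0 with |R(x)|<1.
x=-0.51: |R|=0.5872
R=−1: 1+7/13x = −1+6/13x ⇒ -1/13x=2 ⇒ x=2/(-1/13)=-26.0000
Confirm numerically:
  x=-23.611: |R|=0.98455 <1
  x=-16.919: |R|=0.92070 <1
  x=-15.679: |R|=0.90361 <1
  x=-11.188: |R|=0.81515 <1
  x=-26.589: |R|=1.00341 >1
  x=-26.293: |R|=1.00172 >1
  x=-26.110: |R|=1.00065 >1
So |R|<1 on (-26.0000, 0).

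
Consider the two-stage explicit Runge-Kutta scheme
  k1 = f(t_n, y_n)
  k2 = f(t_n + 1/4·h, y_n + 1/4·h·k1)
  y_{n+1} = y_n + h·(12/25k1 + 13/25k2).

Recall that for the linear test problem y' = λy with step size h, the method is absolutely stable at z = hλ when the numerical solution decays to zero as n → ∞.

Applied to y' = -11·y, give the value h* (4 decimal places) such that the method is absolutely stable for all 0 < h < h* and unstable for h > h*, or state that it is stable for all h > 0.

(-7.6923,0); λ=-11 ⇒ h* = (100/13)/11 = 0.6993.

With y'=λy (z=hλ):
  k1=λy_n ⇒ h·k1=z·y_n;  k2=λ(1+1/4z)y_n ⇒ h·k2=z(1+1/4z)y_n
  y_{n+1}/y_n = 1 + 12/25z + 13/25z(1+1/4z) = 1 + z + 13/100z²
  R(z) = 1 + z + 13/100z².

Boundary: |R(x)|=1, x<0.
x=-1.52: |R|=0.2196
R=1: x+13/100x²=0 ⇒ x=−100/13=-7.6923; min R=1−1/(4·13/100)=-0.9231>−1
Confirm numerically:
  x=-7.409: |R|=0.72713 <1
  x=-6.998: |R|=0.36836 <1
  x=-6.583: |R|=0.05067 <1
  x=-5.585: |R|=0.53001 <1
  x=-8.277: |R|=1.62913 >1
  x=-7.829: |R|=1.13912 >1
So |R|<1 on (-7.6923, 0).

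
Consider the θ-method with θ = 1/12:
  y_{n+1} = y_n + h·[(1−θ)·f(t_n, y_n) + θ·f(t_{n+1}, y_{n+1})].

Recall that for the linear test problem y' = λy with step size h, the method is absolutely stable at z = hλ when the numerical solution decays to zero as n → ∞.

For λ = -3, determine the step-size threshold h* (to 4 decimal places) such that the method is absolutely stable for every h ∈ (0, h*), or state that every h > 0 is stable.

On y'=λy, z=hλ:
  y_{n+1} = y_n + z·[11/12·y_n + 1/12·y_{n+1}] ⇒ (1 − 1/12z)y_{n+1} = (1 + 11/12z)y_n
  ⇒ R(z) = (1 + 11/12z)/(1 − 1/12z).

Need |R(x)|<1, x<0.
x=-1.67: |R|=0.4660
R=−1: 1+11/12x = −1+1/12x ⇒ -5/6x=2 ⇒ x=2/(-5/6)=-2.4000
Confirm numerically:
  x=-2.019: |R|=0.72823 <1
  x=-1.793: |R|=0.55992 <1
  x=-1.477: |R|=0.31513 <1
  x=-1.101: |R|=0.00847 <1
  x=-2.939: |R|=1.36080 >1
  x=-2.817: |R|=1.28143 >1
  x=-2.465: |R|=1.04494 >1
Interval (-2.4000, 0).

(-2.4000,0); λ=-3 ⇒ h* = (12/5)/3 = 0.8000.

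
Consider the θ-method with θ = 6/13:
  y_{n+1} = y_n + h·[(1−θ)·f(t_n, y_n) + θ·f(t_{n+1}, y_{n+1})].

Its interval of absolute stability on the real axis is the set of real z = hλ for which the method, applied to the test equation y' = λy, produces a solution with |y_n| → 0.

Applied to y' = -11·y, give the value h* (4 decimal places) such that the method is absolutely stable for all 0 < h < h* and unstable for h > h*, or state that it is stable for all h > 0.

(-26.0000,0); λ=-11 ⇒ h* = (26)/11 = 2.3636.

Set f=λy, z=hλ:
  y_{n+1} = y_n + z·[7/13·y_n + 6/13·y_{n+1}] ⇒ (1 − 6/13z)y_{n+1} = (1 + 7/13z)y_n
  so R(z) = (1 + 7/13z)/(1 − 6/13z).

Need |R(x)|<1, x<0.
x=-1.73: |R|=0.0381
R=−1: 1+7/13x = −1+6/13x ⇒ -1/13x=2 ⇒ x=2/(-1/13)=-26.0000
Confirm numerically:
  x=-23.921: |R|=0.98672 <1
  x=-17.273: |R|=0.92518 <1
  x=-15.509: |R|=0.90108 <1
  x=-13.885: |R|=0.87421 <1
  x=-26.378: |R|=1.00221 >1
  x=-26.108: |R|=1.00064 >1
So |R|<1 on (-26.0000, 0).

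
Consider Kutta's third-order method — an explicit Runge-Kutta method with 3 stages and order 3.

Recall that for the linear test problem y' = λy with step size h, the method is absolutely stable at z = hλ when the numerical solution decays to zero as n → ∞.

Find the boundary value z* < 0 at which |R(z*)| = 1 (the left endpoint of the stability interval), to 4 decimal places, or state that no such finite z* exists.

left endpoint -2.5127.

Set f=λy, z=hλ:
  order 3, 3-stage ⇒ R(z)=1+z+z^2/2+z^3/6
  (e.g. R(-1.59)=0.00410, |R|=0.00410)

Need |R(x)|<1, x<0.
x=-1.59: |R|=0.0041
|R(-1.94)|=0.2751 |R(-1.64)|=0.0304 |R(-0.52)|=0.5918
Bisect:
  x_lo=-3.0278 |R|=2.0703  x_hi=-0.1378 |R|=0.8712
  mid=-1.58280 |R|=0.00894 →hi
  mid=-2.30530 |R|=0.68998 →hi
  mid=-2.66654 |R|=1.27137 →lo
  mid=-2.48592 |R|=0.95644 →hi
  mid=-2.57623 |R|=1.10748 →lo
  mid=-2.53108 |R|=1.03039 →lo
  mid=-2.50850 |R|=0.99303 →hi
  mid=-2.51979 |R|=1.01162 →lo
  ...
  [-2.51291,-2.51273] ⇒ x*=-2.5127
So |R|<1 on (-2.5127, 0).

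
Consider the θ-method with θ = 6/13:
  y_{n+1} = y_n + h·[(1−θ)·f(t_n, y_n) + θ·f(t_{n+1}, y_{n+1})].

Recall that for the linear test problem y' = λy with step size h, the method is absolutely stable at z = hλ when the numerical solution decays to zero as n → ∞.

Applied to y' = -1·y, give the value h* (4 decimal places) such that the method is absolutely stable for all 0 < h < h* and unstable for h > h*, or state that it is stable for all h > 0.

With y'=λy (z=hλ):
  y_{n+1} = y_n + z·[7/13·y_n + 6/13·y_{n+1}] ⇒ (1 − 6/13z)y_{n+1} = (1 + 7/13z)y_n
  ⇒ R(z) = (1 + 7/13z)/(1 − 6/13z).

Solve |R(x)|<1 on ℝ⁻.
x=-1.65: |R|=0.0633
R=−1: 1+7/13x = −1+6/13x ⇒ -1/13x=2 ⇒ x=2/(-1/13)=-26.0000
Confirm numerically:
  x=-25.946: |R|=0.99968 <1
  x=-24.831: |R|=0.99278 <1
  x=-23.425: |R|=0.98323 <1
  x=-18.452: |R|=0.93899 <1
  x=-26.439: |R|=1.00256 >1
  x=-26.350: |R|=1.00205 >1
  x=-26.298: |R|=1.00174 >1
Interval (-26.0000, 0).

(-26.0000,0); λ=-1 ⇒ h* = (26)/1 = 26.0000.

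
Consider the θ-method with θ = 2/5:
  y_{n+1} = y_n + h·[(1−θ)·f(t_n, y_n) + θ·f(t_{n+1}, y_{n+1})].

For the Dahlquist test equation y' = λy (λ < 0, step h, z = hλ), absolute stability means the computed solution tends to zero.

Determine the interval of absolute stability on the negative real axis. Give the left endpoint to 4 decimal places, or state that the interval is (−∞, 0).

Set f=λy, z=hλ:
  y_{n+1} = y_n + z·[3/5·y_n + 2/5·y_{n+1}] ⇒ (1 − 2/5z)y_{n+1} = (1 + 3/5z)y_n
  so R(z) = (1 + 3/5z)/(1 − 2/5z).

Find x<0 with |R(x)|<1.
x=-0.32: |R|=0.7163
R=−1: 1+3/5x = −1+2/5x ⇒ -1/5x=2 ⇒ x=2/(-1/5)=-10.0000
Confirm numerically:
  x=-9.678: |R|=0.98678 <1
  x=-8.992: |R|=0.95614 <1
  x=-7.078: |R|=0.84746 <1
  x=-5.149: |R|=0.68290 <1
  x=-10.401: |R|=1.01554 >1
  x=-10.117: |R|=1.00464 >1
So |R|<1 on (-10.0000, 0).

(-10.0000, 0).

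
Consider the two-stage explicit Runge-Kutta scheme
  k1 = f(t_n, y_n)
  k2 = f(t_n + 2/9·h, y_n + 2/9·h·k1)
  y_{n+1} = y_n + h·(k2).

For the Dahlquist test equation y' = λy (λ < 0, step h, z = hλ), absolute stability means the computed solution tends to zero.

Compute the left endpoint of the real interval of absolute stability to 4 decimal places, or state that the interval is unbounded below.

Set f=λy, z=hλ:
  k1=λy_n ⇒ h·k1=z·y_n;  k2=λ(1+2/9z)y_n ⇒ h·k2=z(1+2/9z)y_n
  y_{n+1}/y_n = 1 + z(1+2/9z) = 1 + z + 2/9z²
  so R(z) = 1 + z + 2/9z².

Solve |R(x)|<1 on ℝ⁻.
x=-0.48: |R|=0.5712
R=1: x+2/9x²=0 ⇒ x=−9/2=-4.5000; min R=1−1/(4·2/9)=-0.1250>−1
Confirm numerically:
  x=-3.681: |R|=0.33006 <1
  x=-3.673: |R|=0.32498 <1
  x=-2.463: |R|=0.11492 <1
  x=-4.996: |R|=1.55067 >1
  x=-4.942: |R|=1.48541 >1
  x=-4.555: |R|=1.05567 >1
Stable set (-4.5000, 0).

z* = -4.5000.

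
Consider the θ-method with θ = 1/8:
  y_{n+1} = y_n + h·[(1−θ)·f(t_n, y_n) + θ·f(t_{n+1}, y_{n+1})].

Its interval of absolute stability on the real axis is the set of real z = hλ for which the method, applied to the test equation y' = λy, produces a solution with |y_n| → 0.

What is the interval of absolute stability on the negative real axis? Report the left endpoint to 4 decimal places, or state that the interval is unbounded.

z∈(-2.6667,0).

Set f=λy, z=hλ:
  y_{n+1} = y_n + z·[7/8·y_n + 1/8·y_{n+1}] ⇒ (1 − 1/8z)y_{n+1} = (1 + 7/8z)y_n
  Hence R(z) = (1 + 7/8z)/(1 − 1/8z).

Find x<0 with |R(x)|<1.
x=-1.16: |R|=0.0131
R=−1: 1+7/8x = −1+1/8x ⇒ -3/4x=2 ⇒ x=2/(-3/4)=-2.6667
Confirm numerically:
  x=-2.096: |R|=0.66086 <1
  x=-1.918: |R|=0.54709 <1
  x=-1.790: |R|=0.46272 <1
  x=-1.153: |R|=0.00776 <1
  x=-3.005: |R|=1.18446 >1
  x=-2.932: |R|=1.14563 >1
  x=-2.791: |R|=1.06913 >1
Stable set (-2.6667, 0).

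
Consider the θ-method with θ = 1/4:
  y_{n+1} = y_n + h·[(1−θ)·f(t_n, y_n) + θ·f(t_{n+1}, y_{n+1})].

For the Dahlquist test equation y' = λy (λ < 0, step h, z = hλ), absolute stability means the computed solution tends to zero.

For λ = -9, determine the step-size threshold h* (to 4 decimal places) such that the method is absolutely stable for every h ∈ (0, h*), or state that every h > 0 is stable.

(-4.0000,0); λ=-9 ⇒ h* = (4)/9 = 0.4444.

With y'=λy (z=hλ):
  y_{n+1} = y_n + z·[3/4·y_n + 1/4·y_{n+1}] ⇒ (1 − 1/4z)y_{n+1} = (1 + 3/4z)y_n
  ⇒ R(z) = (1 + 3/4z)/(1 − 1/4z).

Need |R(x)|<1, x<0.
x=-1.19: |R|=0.0829
R=−1: 1+3/4x = −1+1/4x ⇒ -1/2x=2 ⇒ x=2/(-1/2)=-4.0000
Confirm numerically:
  x=-3.663: |R|=0.91204 <1
  x=-3.600: |R|=0.89474 <1
  x=-3.061: |R|=0.73403 <1
  x=-1.960: |R|=0.31544 <1
  x=-4.500: |R|=1.11765 >1
  x=-4.295: |R|=1.07113 >1
So |R|<1 on (-4.0000, 0).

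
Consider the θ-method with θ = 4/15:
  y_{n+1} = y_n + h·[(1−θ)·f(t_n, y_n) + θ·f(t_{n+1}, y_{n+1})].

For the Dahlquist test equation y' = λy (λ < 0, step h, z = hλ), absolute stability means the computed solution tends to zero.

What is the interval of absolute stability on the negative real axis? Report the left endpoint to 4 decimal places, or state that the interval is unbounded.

With y'=λy (z=hλ):
  y_{n+1} = y_n + z·[11/15·y_n + 4/15·y_{n+1}] ⇒ (1 − 4/15z)y_{n+1} = (1 + 11/15z)y_n
  Hence R(z) = (1 + 11/15z)/(1 − 4/15z).

Solve |R(x)|<1 on ℝ⁻.
x=-1.53: |R|=0.0866
R=−1: 1+11/15x = −1+4/15x ⇒ -7/15x=2 ⇒ x=2/(-7/15)=-4.2857
Confirm numerically:
  x=-2.733: |R|=0.58087 <1
  x=-1.885: |R|=0.25444 <1
  x=-1.760: |R|=0.19782 <1
  x=-1.745: |R|=0.19086 <1
  x=-4.779: |R|=1.10121 >1
  x=-4.473: |R|=1.03986 >1
Interval (-4.2857, 0).

z∈(-4.2857,0).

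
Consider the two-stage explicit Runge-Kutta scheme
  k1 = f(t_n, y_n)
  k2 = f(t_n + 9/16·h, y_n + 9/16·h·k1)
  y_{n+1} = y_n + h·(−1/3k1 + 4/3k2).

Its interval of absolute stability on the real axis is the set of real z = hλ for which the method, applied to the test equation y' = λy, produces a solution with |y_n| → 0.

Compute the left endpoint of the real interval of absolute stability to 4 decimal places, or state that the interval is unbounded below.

On y'=λy, z=hλ:
  k1=λy_n ⇒ h·k1=z·y_n;  k2=λ(1+9/16z)y_n ⇒ h·k2=z(1+9/16z)y_n
  y_{n+1}/y_n = 1 − 1/3z + 4/3z(1+9/16z) = 1 + z + 3/4z²
  Hence R(z) = 1 + z + 3/4z².

Solve |R(x)|<1 on ℝ⁻.
x=-1.12: |R|=0.8208
R=1: x+3/4x²=0 ⇒ x=−4/3=-1.3333; min R=1−1/(4·3/4)=0.6667>−1
Confirm numerically:
  x=-1.076: |R|=0.79233 <1
  x=-1.023: |R|=0.76190 <1
  x=-0.863: |R|=0.69558 <1
  x=-0.854: |R|=0.69299 <1
  x=-1.930: |R|=1.86367 >1
  x=-1.826: |R|=1.67471 >1
  x=-1.780: |R|=1.59630 >1
Interval (-1.3333, 0).

left endpoint -1.3333.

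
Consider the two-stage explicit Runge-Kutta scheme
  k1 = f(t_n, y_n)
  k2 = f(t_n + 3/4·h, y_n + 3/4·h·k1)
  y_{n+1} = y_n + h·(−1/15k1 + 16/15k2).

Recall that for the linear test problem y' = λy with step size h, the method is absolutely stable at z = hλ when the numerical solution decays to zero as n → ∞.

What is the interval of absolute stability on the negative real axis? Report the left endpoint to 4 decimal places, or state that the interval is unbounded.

On y'=λy, z=hλ:
  k1=λy_n ⇒ h·k1=z·y_n;  k2=λ(1+3/4z)y_n ⇒ h·k2=z(1+3/4z)y_n
  y_{n+1}/y_n = 1 − 1/15z + 16/15z(1+3/4z) = 1 + z + 4/5z²
  so R(z) = 1 + z + 4/5z².

Need |R(x)|<1, x<0.
x=-0.95: |R|=0.7720
R=1: x+4/5x²=0 ⇒ x=−5/4=-1.2500; min R=1−1/(4·4/5)=0.6875>−1
Confirm numerically:
  x=-1.097: |R|=0.86573 <1
  x=-1.057: |R|=0.83680 <1
  x=-1.046: |R|=0.82929 <1
  x=-0.745: |R|=0.69902 <1
  x=-1.732: |R|=1.66786 >1
  x=-1.454: |R|=1.23729 >1
Interval (-1.2500, 0).

(-1.2500, 0).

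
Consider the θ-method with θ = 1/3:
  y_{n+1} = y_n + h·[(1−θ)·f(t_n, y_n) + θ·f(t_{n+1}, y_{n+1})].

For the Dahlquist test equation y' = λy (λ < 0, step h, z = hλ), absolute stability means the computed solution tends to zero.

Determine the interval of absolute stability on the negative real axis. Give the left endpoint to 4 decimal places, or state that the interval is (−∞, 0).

z∈(-6.0000,0).

On y'=λy, z=hλ:
  y_{n+1} = y_n + z·[2/3·y_n + 1/3·y_{n+1}] ⇒ (1 − 1/3z)y_{n+1} = (1 + 2/3z)y_n
  so R(z) = (1 + 2/3z)/(1 − 1/3z).

Boundary: |R(x)|=1, x<0.
x=-0.69: |R|=0.4390
R=−1: 1+2/3x = −1+1/3x ⇒ -1/3x=2 ⇒ x=2/(-1/3)=-6.0000
Confirm numerically:
  x=-4.639: |R|=0.82184 <1
  x=-4.482: |R|=0.79711 <1
  x=-3.447: |R|=0.60400 <1
  x=-2.781: |R|=0.44318 <1
  x=-6.339: |R|=1.03630 >1
  x=-6.333: |R|=1.03568 >1
  x=-6.270: |R|=1.02913 >1
Stable set (-6.0000, 0).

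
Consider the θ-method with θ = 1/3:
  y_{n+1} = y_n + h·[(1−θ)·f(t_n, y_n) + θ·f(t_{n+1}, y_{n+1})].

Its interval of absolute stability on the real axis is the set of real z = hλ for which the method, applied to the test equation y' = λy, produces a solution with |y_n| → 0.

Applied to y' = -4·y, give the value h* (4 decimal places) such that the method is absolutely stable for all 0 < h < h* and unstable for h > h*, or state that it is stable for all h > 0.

Set f=λy, z=hλ:
  y_{n+1} = y_n + z·[2/3·y_n + 1/3·y_{n+1}] ⇒ (1 − 1/3z)y_{n+1} = (1 + 2/3z)y_n
  R(z) = (1 + 2/3z)/(1 − 1/3z).

Need |R(x)|<1, x<0.
x=-1.37: |R|=0.0595
R=−1: 1+2/3x = −1+1/3x ⇒ -1/3x=2 ⇒ x=2/(-1/3)=-6.0000
Confirm numerically:
  x=-5.287: |R|=0.91396 <1
  x=-3.998: |R|=0.71392 <1
  x=-3.158: |R|=0.53849 <1
  x=-3.111: |R|=0.52725 <1
  x=-6.206: |R|=1.02238 >1
  x=-6.117: |R|=1.01283 >1
Stable set (-6.0000, 0).

(-6.0000,0); λ=-4 ⇒ h* = (6)/4 = 1.5000.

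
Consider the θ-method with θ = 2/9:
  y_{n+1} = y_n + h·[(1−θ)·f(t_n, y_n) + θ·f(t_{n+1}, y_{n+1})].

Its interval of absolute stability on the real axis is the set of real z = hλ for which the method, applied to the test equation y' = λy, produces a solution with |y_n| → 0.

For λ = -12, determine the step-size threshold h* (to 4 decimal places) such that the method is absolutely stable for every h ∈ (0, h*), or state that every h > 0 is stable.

(-3.6000,0); λ=-12 ⇒ h* = (18/5)/12 = 0.3000.

On y'=λy, z=hλ:
  y_{n+1} = y_n + z·[7/9·y_n + 2/9·y_{n+1}] ⇒ (1 − 2/9z)y_{n+1} = (1 + 7/9z)y_n
  Hence R(z) = (1 + 7/9z)/(1 − 2/9z).

Need |R(x)|<1, x<0.
x=-0.63: |R|=0.4474
R=−1: 1+7/9x = −1+2/9x ⇒ -5/9x=2 ⇒ x=2/(-5/9)=-3.6000
Confirm numerically:
  x=-3.339: |R|=0.91676 <1
  x=-3.163: |R|=0.85743 <1
  x=-2.390: |R|=0.56096 <1
  x=-1.954: |R|=0.36241 <1
  x=-4.140: |R|=1.15625 >1
  x=-4.100: |R|=1.14535 >1
Interval (-3.6000, 0).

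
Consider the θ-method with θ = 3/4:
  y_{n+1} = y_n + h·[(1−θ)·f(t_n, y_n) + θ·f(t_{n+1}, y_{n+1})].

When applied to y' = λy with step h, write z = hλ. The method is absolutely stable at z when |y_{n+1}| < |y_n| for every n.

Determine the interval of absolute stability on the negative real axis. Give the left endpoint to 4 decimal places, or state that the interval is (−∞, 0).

unbounded; (−∞, 0).

Test eqn y'=λy, z=hλ:
  y_{n+1} = y_n + z·[1/4·y_n + 3/4·y_{n+1}] ⇒ (1 − 3/4z)y_{n+1} = (1 + 1/4z)y_n
  so R(z) = (1 + 1/4z)/(1 − 3/4z).

Solve |R(x)|<1 on ℝ⁻.
x=-1.73: |R|=0.2470
x=-2: |R|=0.2000
x=-10: |R|=0.1765
x=-100: |R|=0.3158
θ=3/4≥1/2 ⇒ |1+1/4x|<|1−3/4x| ∀x<0 ⇒ stable on all of ℝ⁻.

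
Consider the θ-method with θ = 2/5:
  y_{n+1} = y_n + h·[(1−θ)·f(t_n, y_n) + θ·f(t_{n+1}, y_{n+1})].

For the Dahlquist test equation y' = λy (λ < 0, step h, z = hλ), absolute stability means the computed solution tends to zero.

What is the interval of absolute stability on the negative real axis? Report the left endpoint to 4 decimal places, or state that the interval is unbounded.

z∈(-10.0000,0).

With y'=λy (z=hλ):
  y_{n+1} = y_n + z·[3/5·y_n + 2/5·y_{n+1}] ⇒ (1 − 2/5z)y_{n+1} = (1 + 3/5z)y_n
  Hence R(z) = (1 + 3/5z)/(1 − 2/5z).

Solve |R(x)|<1 on ℝ⁻.
x=-0.96: |R|=0.3064
R=−1: 1+3/5x = −1+2/5x ⇒ -1/5x=2 ⇒ x=2/(-1/5)=-10.0000
Confirm numerically:
  x=-9.633: |R|=0.98488 <1
  x=-6.335: |R|=0.79259 <1
  x=-4.774: |R|=0.64078 <1
  x=-10.242: |R|=1.00950 >1
  x=-10.142: |R|=1.00562 >1
Interval (-10.0000, 0).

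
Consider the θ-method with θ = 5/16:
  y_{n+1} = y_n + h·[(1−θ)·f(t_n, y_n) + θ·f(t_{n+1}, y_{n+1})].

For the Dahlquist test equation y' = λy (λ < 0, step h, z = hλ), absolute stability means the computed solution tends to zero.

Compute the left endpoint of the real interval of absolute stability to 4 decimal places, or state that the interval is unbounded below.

z* = -5.3333.

With y'=λy (z=hλ):
  y_{n+1} = y_n + z·[11/16·y_n + 5/16·y_{n+1}] ⇒ (1 − 5/16z)y_{n+1} = (1 + 11/16z)y_n
  R(z) = (1 + 11/16z)/(1 − 5/16z).

Need |R(x)|<1, x<0.
x=-1.5: |R|=0.0213
R=−1: 1+11/16x = −1+5/16x ⇒ -3/8x=2 ⇒ x=2/(-3/8)=-5.3333
Confirm numerically:
  x=-5.159: |R|=0.97497 <1
  x=-4.027: |R|=0.78309 <1
  x=-3.474: |R|=0.66569 <1
  x=-2.708: |R|=0.46676 <1
  x=-5.850: |R|=1.06851 >1
  x=-5.500: |R|=1.02299 >1
So |R|<1 on (-5.3333, 0).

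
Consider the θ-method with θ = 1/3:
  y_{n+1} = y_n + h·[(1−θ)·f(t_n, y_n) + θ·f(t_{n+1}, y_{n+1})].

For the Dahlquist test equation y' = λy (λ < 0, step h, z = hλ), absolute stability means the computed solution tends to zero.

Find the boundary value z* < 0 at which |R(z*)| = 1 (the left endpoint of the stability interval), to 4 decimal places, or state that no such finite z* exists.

z* = -6.0000.

Test eqn y'=λy, z=hλ:
  y_{n+1} = y_n + z·[2/3·y_n + 1/3·y_{n+1}] ⇒ (1 − 1/3z)y_{n+1} = (1 + 2/3z)y_n
  so R(z) = (1 + 2/3z)/(1 − 1/3z).

Find x<0 with |R(x)|<1.
x=-1.13: |R|=0.1792
R=−1: 1+2/3x = −1+1/3x ⇒ -1/3x=2 ⇒ x=2/(-1/3)=-6.0000
Confirm numerically:
  x=-5.696: |R|=0.96504 <1
  x=-4.814: |R|=0.84822 <1
  x=-3.981: |R|=0.71079 <1
  x=-3.389: |R|=0.59133 <1
  x=-6.558: |R|=1.05838 >1
  x=-6.526: |R|=1.05522 >1
Stable set (-6.0000, 0).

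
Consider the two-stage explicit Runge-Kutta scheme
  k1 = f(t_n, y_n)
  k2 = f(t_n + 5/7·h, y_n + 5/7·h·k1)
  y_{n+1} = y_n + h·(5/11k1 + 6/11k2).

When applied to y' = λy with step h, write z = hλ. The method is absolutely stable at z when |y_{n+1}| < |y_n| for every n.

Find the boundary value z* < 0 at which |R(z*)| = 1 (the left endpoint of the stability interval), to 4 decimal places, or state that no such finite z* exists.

Set f=λy, z=hλ:
  k1=λy_n ⇒ h·k1=z·y_n;  k2=λ(1+5/7z)y_n ⇒ h·k2=z(1+5/7z)y_n
  y_{n+1}/y_n = 1 + 5/11z + 6/11z(1+5/7z) = 1 + z + 30/77z²
  R(z) = 1 + z + 30/77z².

Find x<0 with |R(x)|<1.
x=-0.57: |R|=0.5566
R=1: x+30/77x²=0 ⇒ x=−77/30=-2.5667; min R=1−1/(4·30/77)=0.3583>−1
Confirm numerically:
  x=-2.363: |R|=0.81249 <1
  x=-1.818: |R|=0.46971 <1
  x=-1.205: |R|=0.36072 <1
  x=-3.118: |R|=1.66976 >1
  x=-3.097: |R|=1.63991 >1
  x=-3.041: |R|=1.56199 >1
Interval (-2.5667, 0).

left endpoint -2.5667.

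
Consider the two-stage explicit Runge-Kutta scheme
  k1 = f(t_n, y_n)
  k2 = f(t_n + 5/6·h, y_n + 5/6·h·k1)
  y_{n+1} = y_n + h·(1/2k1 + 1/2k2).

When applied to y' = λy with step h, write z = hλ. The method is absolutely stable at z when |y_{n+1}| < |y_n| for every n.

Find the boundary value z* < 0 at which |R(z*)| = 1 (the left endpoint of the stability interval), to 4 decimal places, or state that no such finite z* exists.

left endpoint -2.4000.

Set f=λy, z=hλ:
  k1=λy_n ⇒ h·k1=z·y_n;  k2=λ(1+5/6z)y_n ⇒ h·k2=z(1+5/6z)y_n
  y_{n+1}/y_n = 1 + 1/2z + 1/2z(1+5/6z) = 1 + z + 5/12z²
  ⇒ R(z) = 1 + z + 5/12z².

Boundary: |R(x)|=1, x<0.
x=-1.31: |R|=0.4050
R=1: x+5/12x²=0 ⇒ x=−12/5=-2.4000; min R=1−1/(4·5/12)=0.4000>−1
Confirm numerically:
  x=-2.338: |R|=0.93960 <1
  x=-2.265: |R|=0.87259 <1
  x=-1.923: |R|=0.61780 <1
  x=-1.123: |R|=0.40247 <1
  x=-2.656: |R|=1.28331 >1
  x=-2.593: |R|=1.20852 >1
  x=-2.440: |R|=1.04067 >1
So |R|<1 on (-2.4000, 0).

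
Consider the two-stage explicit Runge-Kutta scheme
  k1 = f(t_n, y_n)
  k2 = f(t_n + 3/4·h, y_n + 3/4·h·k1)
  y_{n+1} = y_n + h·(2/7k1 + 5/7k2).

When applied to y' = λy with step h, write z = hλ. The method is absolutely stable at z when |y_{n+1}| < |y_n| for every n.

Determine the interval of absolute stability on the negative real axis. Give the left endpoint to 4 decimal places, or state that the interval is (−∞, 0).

Test eqn y'=λy, z=hλ:
  k1=λy_n ⇒ h·k1=z·y_n;  k2=λ(1+3/4z)y_n ⇒ h·k2=z(1+3/4z)y_n
  y_{n+1}/y_n = 1 + 2/7z + 5/7z(1+3/4z) = 1 + z + 15/28z²
  ⇒ R(z) = 1 + z + 15/28z².

Solve |R(x)|<1 on ℝ⁻.
x=-1: |R|=0.5357
R=1: x+15/28x²=0 ⇒ x=−28/15=-1.8667; min R=1−1/(4·15/28)=0.5333>−1
Confirm numerically:
  x=-1.639: |R|=0.80010 <1
  x=-1.495: |R|=0.70233 <1
  x=-1.202: |R|=0.57200 <1
  x=-1.110: |R|=0.55005 <1
  x=-2.049: |R|=1.20014 >1
  x=-1.919: |R|=1.05380 >1
Interval (-1.8667, 0).

(-1.8667, 0).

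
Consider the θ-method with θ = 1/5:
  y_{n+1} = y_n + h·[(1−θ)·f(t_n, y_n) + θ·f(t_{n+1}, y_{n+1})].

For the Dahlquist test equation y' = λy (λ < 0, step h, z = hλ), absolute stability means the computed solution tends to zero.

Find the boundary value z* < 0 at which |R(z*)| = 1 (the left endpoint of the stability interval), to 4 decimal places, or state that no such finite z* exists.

Test eqn y'=λy, z=hλ:
  y_{n+1} = y_n + z·[4/5·y_n + 1/5·y_{n+1}] ⇒ (1 − 1/5z)y_{n+1} = (1 + 4/5z)y_n
  R(z) = (1 + 4/5z)/(1 − 1/5z).

Find x<0 with |R(x)|<1.
x=-0.95: |R|=0.2017
R=−1: 1+4/5x = −1+1/5x ⇒ -3/5x=2 ⇒ x=2/(-3/5)=-3.3333
Confirm numerically:
  x=-2.978: |R|=0.86638 <1
  x=-2.694: |R|=0.75071 <1
  x=-2.225: |R|=0.53979 <1
  x=-1.657: |R|=0.24455 <1
  x=-3.902: |R|=1.19164 >1
  x=-3.896: |R|=1.18975 >1
Stable set (-3.3333, 0).

z* = -3.3333.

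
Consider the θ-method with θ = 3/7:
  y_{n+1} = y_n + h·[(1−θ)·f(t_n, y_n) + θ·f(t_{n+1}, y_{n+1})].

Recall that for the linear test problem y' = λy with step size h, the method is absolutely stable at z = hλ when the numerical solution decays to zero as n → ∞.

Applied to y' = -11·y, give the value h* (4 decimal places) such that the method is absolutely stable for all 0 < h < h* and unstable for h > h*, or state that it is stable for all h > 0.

(-14.0000,0); λ=-11 ⇒ h* = (14)/11 = 1.2727.

Test eqn y'=λy, z=hλ:
  y_{n+1} = y_n + z·[4/7·y_n + 3/7·y_{n+1}] ⇒ (1 − 3/7z)y_{n+1} = (1 + 4/7z)y_n
  so R(z) = (1 + 4/7z)/(1 − 3/7z).

Solve |R(x)|<1 on ℝ⁻.
x=-1.18: |R|=0.2163
R=−1: 1+4/7x = −1+3/7x ⇒ -1/7x=2 ⇒ x=2/(-1/7)=-14.0000
Confirm numerically:
  x=-12.151: |R|=0.95745 <1
  x=-11.713: |R|=0.94573 <1
  x=-10.505: |R|=0.90926 <1
  x=-6.238: |R|=0.69814 <1
  x=-14.339: |R|=1.00678 >1
  x=-14.031: |R|=1.00063 >1
Stable set (-14.0000, 0).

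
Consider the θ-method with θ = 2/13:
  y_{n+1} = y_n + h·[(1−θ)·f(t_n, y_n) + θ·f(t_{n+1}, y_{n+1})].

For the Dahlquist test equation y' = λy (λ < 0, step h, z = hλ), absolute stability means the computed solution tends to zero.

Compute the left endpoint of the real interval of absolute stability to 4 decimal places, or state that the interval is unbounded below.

Test eqn y'=λy, z=hλ:
  y_{n+1} = y_n + z·[11/13·y_n + 2/13·y_{n+1}] ⇒ (1 − 2/13z)y_{n+1} = (1 + 11/13z)y_n
  R(z) = (1 + 11/13z)/(1 − 2/13z).

Find x<0 with |R(x)|<1.
x=-1.79: |R|=0.4035
R=−1: 1+11/13x = −1+2/13x ⇒ -9/13x=2 ⇒ x=2/(-9/13)=-2.8889
Confirm numerically:
  x=-2.787: |R|=0.95063 <1
  x=-2.732: |R|=0.92353 <1
  x=-1.465: |R|=0.19554 <1
  x=-1.416: |R|=0.16271 <1
  x=-3.238: |R|=1.16133 >1
  x=-3.206: |R|=1.14702 >1
  x=-2.923: |R|=1.01629 >1
So |R|<1 on (-2.8889, 0).

left endpoint -2.8889.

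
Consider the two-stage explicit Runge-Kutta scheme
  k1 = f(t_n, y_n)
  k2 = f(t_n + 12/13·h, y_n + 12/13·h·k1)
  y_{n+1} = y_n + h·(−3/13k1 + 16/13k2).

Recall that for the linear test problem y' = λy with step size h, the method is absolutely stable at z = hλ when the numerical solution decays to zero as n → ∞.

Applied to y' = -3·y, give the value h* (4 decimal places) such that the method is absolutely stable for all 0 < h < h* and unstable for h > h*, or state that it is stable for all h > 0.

On y'=λy, z=hλ:
  k1=λy_n ⇒ h·k1=z·y_n;  k2=λ(1+12/13z)y_n ⇒ h·k2=z(1+12/13z)y_n
  y_{n+1}/y_n = 1 − 3/13z + 16/13z(1+12/13z) = 1 + z + 192/169z²
  ⇒ R(z) = 1 + z + 192/169z².

Need |R(x)|<1, x<0.
x=-1.4: |R|=1.8267
R=1: x+192/169x²=0 ⇒ x=−169/192=-0.8802; min R=1−1/(4·192/169)=0.7799>−1
Confirm numerically:
  x=-0.850: |R|=0.97083 <1
  x=-0.782: |R|=0.91275 <1
  x=-0.465: |R|=0.78065 <1
  x=-0.406: |R|=0.78127 <1
  x=-1.259: |R|=1.54180 >1
  x=-1.139: |R|=1.33488 >1
Interval (-0.8802, 0).

(-0.8802,0); λ=-3 ⇒ h* = (169/192)/3 = 0.2934.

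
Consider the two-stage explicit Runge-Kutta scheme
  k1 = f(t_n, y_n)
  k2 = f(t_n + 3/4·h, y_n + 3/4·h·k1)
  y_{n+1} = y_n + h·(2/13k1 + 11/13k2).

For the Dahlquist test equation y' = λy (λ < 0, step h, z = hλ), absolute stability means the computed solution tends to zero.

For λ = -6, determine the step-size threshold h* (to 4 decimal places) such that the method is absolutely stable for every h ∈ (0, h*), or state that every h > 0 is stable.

(-1.5758,0); λ=-6 ⇒ h* = (52/33)/6 = 0.2626.

On y'=λy, z=hλ:
  k1=λy_n ⇒ h·k1=z·y_n;  k2=λ(1+3/4z)y_n ⇒ h·k2=z(1+3/4z)y_n
  y_{n+1}/y_n = 1 + 2/13z + 11/13z(1+3/4z) = 1 + z + 33/52z²
  R(z) = 1 + z + 33/52z².

Find x<0 with |R(x)|<1.
x=-0.61: |R|=0.6261
R=1: x+33/52x²=0 ⇒ x=−52/33=-1.5758; min R=1−1/(4·33/52)=0.6061>−1
Confirm numerically:
  x=-1.467: |R|=0.89875 <1
  x=-1.440: |R|=0.87594 <1
  x=-0.711: |R|=0.60981 <1
  x=-1.810: |R|=1.26906 >1
  x=-1.791: |R|=1.24464 >1
Interval (-1.5758, 0).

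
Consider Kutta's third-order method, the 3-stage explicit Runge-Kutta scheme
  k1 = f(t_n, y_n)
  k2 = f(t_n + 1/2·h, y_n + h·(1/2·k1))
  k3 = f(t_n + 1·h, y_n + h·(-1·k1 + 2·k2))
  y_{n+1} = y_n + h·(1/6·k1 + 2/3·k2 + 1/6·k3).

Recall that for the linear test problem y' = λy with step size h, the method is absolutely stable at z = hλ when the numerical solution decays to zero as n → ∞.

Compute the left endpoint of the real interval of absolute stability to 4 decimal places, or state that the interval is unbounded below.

Set f=λy, z=hλ:
  order 3, 3-stage ⇒ R(z)=1+z+z^2/2+z^3/6
  (e.g. R(-1.05)=0.30831, |R|=0.30831)

Solve |R(x)|<1 on ℝ⁻.
x=-1.05: |R|=0.3083
|R(-2.38)|=0.7947 |R(-1.18)|=0.2424 |R(-1.14)|=0.2629
Bisect:
  x_lo=-3.2273 |R|=2.6218  x_hi=-0.2419 |R|=0.7850
  mid=-1.73461 |R|=0.10004 →hi
  mid=-2.48095 |R|=0.94847 →hi
  mid=-2.85411 |R|=1.65605 →lo
  mid=-2.66753 |R|=1.27324 →lo
  mid=-2.57424 |R|=1.10400 →lo
  mid=-2.52759 |R|=1.02458 →lo
  mid=-2.50427 |R|=0.98612 →hi
  ...
  [-2.51283,-2.51265] ⇒ x*=-2.5127
So |R|<1 on (-2.5127, 0).

left endpoint -2.5127.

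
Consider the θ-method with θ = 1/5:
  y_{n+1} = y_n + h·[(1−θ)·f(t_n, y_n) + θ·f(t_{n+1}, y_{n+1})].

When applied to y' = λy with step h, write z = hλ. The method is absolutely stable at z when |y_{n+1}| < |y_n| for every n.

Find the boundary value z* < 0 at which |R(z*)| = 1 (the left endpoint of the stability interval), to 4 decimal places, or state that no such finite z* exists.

On y'=λy, z=hλ:
  y_{n+1} = y_n + z·[4/5·y_n + 1/5·y_{n+1}] ⇒ (1 − 1/5z)y_{n+1} = (1 + 4/5z)y_n
  Hence R(z) = (1 + 4/5z)/(1 − 1/5z).

Find x<0 with |R(x)|<1.
x=-1.69: |R|=0.2631
R=−1: 1+4/5x = −1+1/5x ⇒ -3/5x=2 ⇒ x=2/(-3/5)=-3.3333
Confirm numerically:
  x=-3.195: |R|=0.94936 <1
  x=-3.002: |R|=0.87578 <1
  x=-2.657: |R|=0.73501 <1
  x=-1.525: |R|=0.16858 <1
  x=-3.810: |R|=1.16232 >1
  x=-3.702: |R|=1.12710 >1
  x=-3.594: |R|=1.09099 >1
Stable set (-3.3333, 0).

left endpoint -3.3333.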